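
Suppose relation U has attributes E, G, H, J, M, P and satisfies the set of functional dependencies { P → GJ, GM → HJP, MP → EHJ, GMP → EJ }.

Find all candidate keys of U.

Attribute M never appears on the right-hand side of any dependency, so M must belong to every candidate key.
{M}⁺ = {M}, which is not all of the schema, so we must add further attributes.
{G, M}⁺: GM→HJP adds H, J, P; MP→EHJ adds E → {E, G, H, J, M, P}. Minimal: {M}⁺ = {M}; {G}⁺ = {G} — none reach the full schema.
{M, P}⁺: P→GJ adds G, J; GM→HJP adds H; MP→EHJ adds E → {E, G, H, J, M, P}. Minimal: {P}⁺ = {G, J, P}; {M}⁺ = {M} — none reach the full schema.

(G, M), (M, P)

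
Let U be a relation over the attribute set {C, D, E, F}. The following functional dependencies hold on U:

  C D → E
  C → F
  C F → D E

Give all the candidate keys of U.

Attribute C never appears on the right-hand side of any dependency, so C must belong to every candidate key.
{C}⁺ = {C, D, E, F}, which is all of the schema, so {C} is the only candidate key.

(C)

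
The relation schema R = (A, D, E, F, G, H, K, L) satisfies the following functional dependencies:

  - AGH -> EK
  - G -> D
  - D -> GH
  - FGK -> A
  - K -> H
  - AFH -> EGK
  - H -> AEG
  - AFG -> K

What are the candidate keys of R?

{D, F, L}⁺: D→GH adds G, H; H→AEG adds A, E; AFG→K adds K → {A, D, E, F, G, H, K, L}. Minimal: {F, L}⁺ = {F, L}; {D, L}⁺ = {A, D, E, G, H, K, L}; {D, F}⁺ = {A, D, E, F, G, H, K} — none reach the full schema.
{F, G, L}⁺: G→D adds D; D→GH adds H; H→AEG adds A, E; AFG→K adds K → {A, D, E, F, G, H, K, L}. Minimal: {G, L}⁺ = {A, D, E, G, H, K, L}; {F, L}⁺ = {F, L}; {F, G}⁺ = {A, D, E, F, G, H, K} — none reach the full schema.
{F, H, L}⁺: H→AEG adds A, E, G; AFG→K adds K; G→D adds D → {A, D, E, F, G, H, K, L}. Minimal: {H, L}⁺ = {A, D, E, G, H, K, L}; {F, L}⁺ = {F, L}; {F, H}⁺ = {A, D, E, F, G, H, K} — none reach the full schema.
{F, K, L}⁺: K→H adds H; H→AEG adds A, E, G; G→D adds D → {A, D, E, F, G, H, K, L}. Minimal: {K, L}⁺ = {A, D, E, G, H, K, L}; {F, L}⁺ = {F, L}; {F, K}⁺ = {A, D, E, F, G, H, K} — none reach the full schema.

{D, F, L}, {F, G, L}, {F, H, L}, {F, K, L}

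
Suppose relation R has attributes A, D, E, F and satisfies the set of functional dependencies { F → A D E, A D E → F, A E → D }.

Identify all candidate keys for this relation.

{F}⁺: F→ADE adds A, D, E → {A, D, E, F}.
{A, E}⁺: AE→D adds D; ADE→F adds F → {A, D, E, F}. Minimal: {E}⁺ = {E}; {A}⁺ = {A} — none reach the full schema.
Any other superkey contains one of these as a subset, so there are no further candidate keys.

F, AE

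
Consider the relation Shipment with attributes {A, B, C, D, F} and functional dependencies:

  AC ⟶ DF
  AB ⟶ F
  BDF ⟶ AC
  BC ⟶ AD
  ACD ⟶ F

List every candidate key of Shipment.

Attribute B never appears on the right-hand side of any dependency, so B must belong to every candidate key.
{B}⁺ = {B}, which is not all of the schema, so we must add further attributes.
{B, C}⁺: BC→AD adds A, D; ACD→F adds F → {A, B, C, D, F}. Minimal: {C}⁺ = {C}; {B}⁺ = {B} — none reach the full schema.
{A, B, D}⁺: AB→F adds F; BDF→AC adds C → {A, B, C, D, F}. Minimal: {B, D}⁺ = {B, D}; {A, D}⁺ = {A, D}; {A, B}⁺ = {A, B, F} — none reach the full schema.
{B, D, F}⁺: BDF→AC adds A, C → {A, B, C, D, F}. Minimal: {D, F}⁺ = {D, F}; {B, F}⁺ = {B, F}; {B, D}⁺ = {B, D} — none reach the full schema.

(B, C); (A, B, D); (B, D, F)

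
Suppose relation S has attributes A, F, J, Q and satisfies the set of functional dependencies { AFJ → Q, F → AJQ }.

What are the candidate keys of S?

F

Attribute F never appears on the right-hand side of any dependency, so F must belong to every candidate key.
{F}⁺ = {A, F, J, Q}, which is all of the schema, so {F} is the only candidate key.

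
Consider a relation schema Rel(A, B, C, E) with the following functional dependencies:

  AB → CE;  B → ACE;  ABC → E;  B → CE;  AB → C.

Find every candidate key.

Attribute B never appears on the right-hand side of any dependency, so B must belong to every candidate key.
{B}⁺ = {A, B, C, E}, which is all of the schema, so {B} is the only candidate key.

(B)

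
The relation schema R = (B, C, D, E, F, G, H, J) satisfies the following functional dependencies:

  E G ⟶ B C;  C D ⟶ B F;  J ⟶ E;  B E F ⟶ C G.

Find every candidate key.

Attributes D, H, J never appear on any right-hand side, so every candidate key must contain {D, H, J}.
{D, H, J}⁺ = {D, E, H, J}, which is not all of the schema, so we must add further attributes.
{C, D, H, J}⁺: CD→BF adds B, F; J→E adds E; BEF→CG adds G → {B, C, D, E, F, G, H, J}. Minimal: {D, H, J}⁺ = {D, E, H, J}; {C, H, J}⁺ = {C, E, H, J}; {C, D, J}⁺ = {B, C, D, E, F, G, J}; … — none reach the full schema.
{D, G, H, J}⁺: J→E adds E; EG→BC adds B, C; CD→BF adds F → {B, C, D, E, F, G, H, J}. Minimal: {G, H, J}⁺ = {B, C, E, G, H, J}; {D, H, J}⁺ = {D, E, H, J}; {D, G, J}⁺ = {B, C, D, E, F, G, J}; … — none reach the full schema.
{B, D, F, H, J}⁺: J→E adds E; BEF→CG adds C, G → {B, C, D, E, F, G, H, J}. Minimal: {D, F, H, J}⁺ = {D, E, F, H, J}; {B, F, H, J}⁺ = {B, C, E, F, G, H, J}; {B, D, H, J}⁺ = {B, D, E, H, J}; … — none reach the full schema.
Any other superkey contains one of these as a subset, so there are no further candidate keys.

(C, D, H, J), (D, G, H, J), (B, D, F, H, J)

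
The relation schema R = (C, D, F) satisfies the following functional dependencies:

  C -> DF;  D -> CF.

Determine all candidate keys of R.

{C}, {D}

{C}⁺: C→DF adds D, F → {C, D, F}.
{D}⁺: D→CF adds C, F → {C, D, F}.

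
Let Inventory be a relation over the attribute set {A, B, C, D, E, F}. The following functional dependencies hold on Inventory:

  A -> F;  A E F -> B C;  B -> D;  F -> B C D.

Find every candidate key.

Attributes A, E never appear on any right-hand side, so every candidate key must contain {A, E}.
{A, E}⁺ = {A, B, C, D, E, F}, which is all of the schema, so {A, E} is the only candidate key.

(A, E)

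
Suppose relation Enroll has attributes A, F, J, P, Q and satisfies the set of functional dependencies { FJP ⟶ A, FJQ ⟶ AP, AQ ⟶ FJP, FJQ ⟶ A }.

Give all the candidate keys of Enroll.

Attribute Q never appears on the right-hand side of any dependency, so Q must belong to every candidate key.
{Q}⁺ = {Q}, which is not all of the schema, so we must add further attributes.
{A, Q}⁺: AQ→FJP adds F, J, P → {A, F, J, P, Q}. Minimal: {Q}⁺ = {Q}; {A}⁺ = {A} — none reach the full schema.
{F, J, Q}⁺: FJQ→AP adds A, P → {A, F, J, P, Q}. Minimal: {J, Q}⁺ = {J, Q}; {F, Q}⁺ = {F, Q}; {F, J}⁺ = {F, J} — none reach the full schema.
Any other superkey contains one of these as a subset, so there are no further candidate keys.

AQ, FJQ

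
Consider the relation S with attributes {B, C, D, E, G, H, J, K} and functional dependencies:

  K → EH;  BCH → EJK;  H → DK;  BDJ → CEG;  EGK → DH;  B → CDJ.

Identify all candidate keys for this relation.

Attribute B never appears on the right-hand side of any dependency, so B must belong to every candidate key.
{B}⁺ = {B, C, D, E, G, J}, which is not all of the schema, so we must add further attributes.
{B, H}⁺: H→DK adds D, K; B→CDJ adds C, J; K→EH adds E; BDJ→CEG adds G → {B, C, D, E, G, H, J, K}. Minimal: {H}⁺ = {D, E, H, K}; {B}⁺ = {B, C, D, E, G, J} — none reach the full schema.
{B, K}⁺: K→EH adds E, H; H→DK adds D; B→CDJ adds C, J; BDJ→CEG adds G → {B, C, D, E, G, H, J, K}. Minimal: {K}⁺ = {D, E, H, K}; {B}⁺ = {B, C, D, E, G, J} — none reach the full schema.
Any other superkey contains one of these as a subset, so there are no further candidate keys.

{B, H}, {B, K}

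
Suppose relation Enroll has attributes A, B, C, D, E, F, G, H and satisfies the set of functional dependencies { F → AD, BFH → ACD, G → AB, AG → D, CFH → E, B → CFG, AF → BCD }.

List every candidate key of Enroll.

{B, H}, {F, H}, {G, H}

Attribute H never appears on the right-hand side of any dependency, so H must belong to every candidate key.
{H}⁺ = {H}, which is not all of the schema, so we must add further attributes.
{B, H}⁺: B→CFG adds C, F, G; F→AD adds A, D; CFH→E adds E → {A, B, C, D, E, F, G, H}. Minimal: {H}⁺ = {H}; {B}⁺ = {A, B, C, D, F, G} — none reach the full schema.
{F, H}⁺: F→AD adds A, D; AF→BCD adds B, C; CFH→E adds E; B→CFG adds G → {A, B, C, D, E, F, G, H}. Minimal: {H}⁺ = {H}; {F}⁺ = {A, B, C, D, F, G} — none reach the full schema.
{G, H}⁺: G→AB adds A, B; AG→D adds D; B→CFG adds C, F; CFH→E adds E → {A, B, C, D, E, F, G, H}. Minimal: {H}⁺ = {H}; {G}⁺ = {A, B, C, D, F, G} — none reach the full schema.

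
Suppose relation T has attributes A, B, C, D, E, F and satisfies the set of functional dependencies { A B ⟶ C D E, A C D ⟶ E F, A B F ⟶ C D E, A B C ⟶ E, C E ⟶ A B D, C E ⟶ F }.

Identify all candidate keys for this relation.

{A, B}, {C, E}, {A, C, D}

{A, B}⁺: AB→CDE adds C, D, E; ACD→EF adds F → {A, B, C, D, E, F}. Minimal: {B}⁺ = {B}; {A}⁺ = {A} — none reach the full schema.
{C, E}⁺: CE→ABD adds A, B, D; CE→F adds F → {A, B, C, D, E, F}. Minimal: {E}⁺ = {E}; {C}⁺ = {C} — none reach the full schema.
{A, C, D}⁺: ACD→EF adds E, F; CE→ABD adds B → {A, B, C, D, E, F}. Minimal: {C, D}⁺ = {C, D}; {A, D}⁺ = {A, D}; {A, C}⁺ = {A, C} — none reach the full schema.
Any other superkey contains one of these as a subset, so there are no further candidate keys.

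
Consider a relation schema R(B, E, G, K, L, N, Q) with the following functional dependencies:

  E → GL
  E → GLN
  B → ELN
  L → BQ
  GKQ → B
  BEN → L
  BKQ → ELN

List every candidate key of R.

Attribute K never appears on the right-hand side of any dependency, so K must belong to every candidate key.
{K}⁺ = {K}, which is not all of the schema, so we must add further attributes.
{B, K}⁺: B→ELN adds E, L, N; L→BQ adds Q; E→GL adds G → {B, E, G, K, L, N, Q}. Minimal: {K}⁺ = {K}; {B}⁺ = {B, E, G, L, N, Q} — none reach the full schema.
{E, K}⁺: E→GL adds G, L; E→GLN adds N; L→BQ adds B, Q → {B, E, G, K, L, N, Q}. Minimal: {K}⁺ = {K}; {E}⁺ = {B, E, G, L, N, Q} — none reach the full schema.
{K, L}⁺: L→BQ adds B, Q; BKQ→ELN adds E, N; E→GL adds G → {B, E, G, K, L, N, Q}. Minimal: {L}⁺ = {B, E, G, L, N, Q}; {K}⁺ = {K} — none reach the full schema.
{G, K, Q}⁺: GKQ→B adds B; BKQ→ELN adds E, L, N → {B, E, G, K, L, N, Q}. Minimal: {K, Q}⁺ = {K, Q}; {G, Q}⁺ = {G, Q}; {G, K}⁺ = {G, K} — none reach the full schema.

{B, K}, {E, K}, {K, L}, {G, K, Q}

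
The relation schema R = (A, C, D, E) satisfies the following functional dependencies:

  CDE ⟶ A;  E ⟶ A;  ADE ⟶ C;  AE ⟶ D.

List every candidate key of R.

{E}

Attribute E never appears on the right-hand side of any dependency, so E must belong to every candidate key.
{E}⁺ = {A, C, D, E}, which is all of the schema, so {E} is the only candidate key.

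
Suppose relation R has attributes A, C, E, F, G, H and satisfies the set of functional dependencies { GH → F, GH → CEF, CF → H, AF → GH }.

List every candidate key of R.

AF, AGH

Attribute A never appears on the right-hand side of any dependency, so A must belong to every candidate key.
{A}⁺ = {A}, which is not all of the schema, so we must add further attributes.
{A, F}⁺: AF→GH adds G, H; GH→CEF adds C, E → {A, C, E, F, G, H}.
{A, G, H}⁺: GH→F adds F; GH→CEF adds C, E → {A, C, E, F, G, H}.
Any other superkey contains one of these as a subset, so there are no further candidate keys.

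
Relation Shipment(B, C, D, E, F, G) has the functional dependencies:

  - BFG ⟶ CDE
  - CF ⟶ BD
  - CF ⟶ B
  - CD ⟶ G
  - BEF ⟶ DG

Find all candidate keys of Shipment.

{C, F}⁺: CF→BD adds B, D; CD→G adds G; BFG→CDE adds E → {B, C, D, E, F, G}. Minimal: {F}⁺ = {F}; {C}⁺ = {C} — none reach the full schema.
{B, E, F}⁺: BEF→DG adds D, G; BFG→CDE adds C → {B, C, D, E, F, G}. Minimal: {E, F}⁺ = {E, F}; {B, F}⁺ = {B, F}; {B, E}⁺ = {B, E} — none reach the full schema.
{B, F, G}⁺: BFG→CDE adds C, D, E → {B, C, D, E, F, G}. Minimal: {F, G}⁺ = {F, G}; {B, G}⁺ = {B, G}; {B, F}⁺ = {B, F} — none reach the full schema.

CF, BEF, BFG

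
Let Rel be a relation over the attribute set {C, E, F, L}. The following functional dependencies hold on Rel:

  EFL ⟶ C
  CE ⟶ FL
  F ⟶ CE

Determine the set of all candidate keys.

{F}⁺: F→CE adds C, E; CE→FL adds L → {C, E, F, L}.
{C, E}⁺: CE→FL adds F, L → {C, E, F, L}.

{F}, {C, E}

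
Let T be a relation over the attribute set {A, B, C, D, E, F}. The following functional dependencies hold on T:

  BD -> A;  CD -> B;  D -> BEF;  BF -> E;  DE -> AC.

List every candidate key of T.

Attribute D never appears on the right-hand side of any dependency, so D must belong to every candidate key.
{D}⁺ = {A, B, C, D, E, F}, which is all of the schema, so {D} is the only candidate key.

{D}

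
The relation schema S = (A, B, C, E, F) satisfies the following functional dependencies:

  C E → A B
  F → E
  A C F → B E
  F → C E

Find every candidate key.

{F}⁺: F→E adds E; F→CE adds C; CE→AB adds A, B → {A, B, C, E, F}.

{F}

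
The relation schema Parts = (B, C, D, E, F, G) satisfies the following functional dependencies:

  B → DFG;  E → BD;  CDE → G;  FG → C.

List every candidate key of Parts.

Attribute E never appears on the right-hand side of any dependency, so E must belong to every candidate key.
{E}⁺ = {B, C, D, E, F, G}, which is all of the schema, so {E} is the only candidate key.

(E)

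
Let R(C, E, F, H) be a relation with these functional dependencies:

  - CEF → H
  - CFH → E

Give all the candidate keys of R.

Attributes C, F never appear on any right-hand side, so every candidate key must contain {C, F}.
{C, F}⁺ = {C, F}, which is not all of the schema, so we must add further attributes.
{C, E, F}⁺: CEF→H adds H → {C, E, F, H}.
{C, F, H}⁺: CFH→E adds E → {C, E, F, H}.

(C, E, F); (C, F, H)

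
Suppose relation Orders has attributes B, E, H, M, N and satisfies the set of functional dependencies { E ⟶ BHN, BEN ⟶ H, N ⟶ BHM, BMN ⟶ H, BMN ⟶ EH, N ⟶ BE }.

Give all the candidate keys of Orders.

{E}, {N}

{E}⁺: E→BHN adds B, H, N; N→BHM adds M → {B, E, H, M, N}.
{N}⁺: N→BHM adds B, H, M; BMN→EH adds E → {B, E, H, M, N}.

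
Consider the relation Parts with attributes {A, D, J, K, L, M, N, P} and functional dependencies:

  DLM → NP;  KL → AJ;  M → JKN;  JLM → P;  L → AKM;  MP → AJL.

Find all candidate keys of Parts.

{D, L}⁺: L→AKM adds A, K, M; DLM→NP adds N, P; KL→AJ adds J → {A, D, J, K, L, M, N, P}.
{D, M, P}⁺: M→JKN adds J, K, N; MP→AJL adds A, L → {A, D, J, K, L, M, N, P}.

DL, DMP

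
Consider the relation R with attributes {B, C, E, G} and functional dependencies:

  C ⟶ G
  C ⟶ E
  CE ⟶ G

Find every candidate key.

Attributes B, C never appear on any right-hand side, so every candidate key must contain {B, C}.
{B, C}⁺ = {B, C, E, G}, which is all of the schema, so {B, C} is the only candidate key.

BC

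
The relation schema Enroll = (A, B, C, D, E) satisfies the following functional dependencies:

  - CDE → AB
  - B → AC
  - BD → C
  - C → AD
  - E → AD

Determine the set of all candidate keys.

{B, E}, {C, E}

Attribute E never appears on the right-hand side of any dependency, so E must belong to every candidate key.
{E}⁺ = {A, D, E}, which is not all of the schema, so we must add further attributes.
{B, E}⁺: B→AC adds A, C; C→AD adds D → {A, B, C, D, E}. Minimal: {E}⁺ = {A, D, E}; {B}⁺ = {A, B, C, D} — none reach the full schema.
{C, E}⁺: C→AD adds A, D; CDE→AB adds B → {A, B, C, D, E}. Minimal: {E}⁺ = {A, D, E}; {C}⁺ = {A, C, D} — none reach the full schema.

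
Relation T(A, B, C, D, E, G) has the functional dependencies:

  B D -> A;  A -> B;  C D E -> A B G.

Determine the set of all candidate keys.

Attributes C, D, E never appear on any right-hand side, so every candidate key must contain {C, D, E}.
{C, D, E}⁺ = {A, B, C, D, E, G}, which is all of the schema, so {C, D, E} is the only candidate key.

{C, D, E}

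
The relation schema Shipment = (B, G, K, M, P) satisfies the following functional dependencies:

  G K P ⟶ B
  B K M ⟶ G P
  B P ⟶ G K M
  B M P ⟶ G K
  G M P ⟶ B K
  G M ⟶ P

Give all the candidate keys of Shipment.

{B, P}⁺: BP→GKM adds G, K, M → {B, G, K, M, P}. Minimal: {P}⁺ = {P}; {B}⁺ = {B} — none reach the full schema.
{G, M}⁺: GM→P adds P; GMP→BK adds B, K → {B, G, K, M, P}. Minimal: {M}⁺ = {M}; {G}⁺ = {G} — none reach the full schema.
{B, K, M}⁺: BKM→GP adds G, P → {B, G, K, M, P}. Minimal: {K, M}⁺ = {K, M}; {B, M}⁺ = {B, M}; {B, K}⁺ = {B, K} — none reach the full schema.
{G, K, P}⁺: GKP→B adds B; BP→GKM adds M → {B, G, K, M, P}. Minimal: {K, P}⁺ = {K, P}; {G, P}⁺ = {G, P}; {G, K}⁺ = {G, K} — none reach the full schema.

BP, GM, BKM, GKP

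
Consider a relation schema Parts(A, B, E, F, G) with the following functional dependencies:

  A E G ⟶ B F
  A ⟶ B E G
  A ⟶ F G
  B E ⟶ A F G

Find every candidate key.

{A}⁺: A→BEG adds B, E, G; A→FG adds F → {A, B, E, F, G}.
{B, E}⁺: BE→AFG adds A, F, G → {A, B, E, F, G}. Minimal: {E}⁺ = {E}; {B}⁺ = {B} — none reach the full schema.
Any other superkey contains one of these as a subset, so there are no further candidate keys.

{A}, {B, E}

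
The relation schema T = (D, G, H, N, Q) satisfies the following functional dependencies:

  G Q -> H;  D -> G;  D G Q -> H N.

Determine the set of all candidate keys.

{D, Q}

Attributes D, Q never appear on any right-hand side, so every candidate key must contain {D, Q}.
{D, Q}⁺ = {D, G, H, N, Q}, which is all of the schema, so {D, Q} is the only candidate key.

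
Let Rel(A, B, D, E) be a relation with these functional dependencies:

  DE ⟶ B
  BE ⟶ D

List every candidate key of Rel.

(A, B, E), (A, D, E)

Attributes A, E never appear on any right-hand side, so every candidate key must contain {A, E}.
{A, E}⁺ = {A, E}, which is not all of the schema, so we must add further attributes.
{A, B, E}⁺: BE→D adds D → {A, B, D, E}.
{A, D, E}⁺: DE→B adds B → {A, B, D, E}.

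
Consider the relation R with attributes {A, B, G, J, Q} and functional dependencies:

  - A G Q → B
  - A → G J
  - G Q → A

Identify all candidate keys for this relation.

Attribute Q never appears on the right-hand side of any dependency, so Q must belong to every candidate key.
{Q}⁺ = {Q}, which is not all of the schema, so we must add further attributes.
{A, Q}⁺: A→GJ adds G, J; AGQ→B adds B → {A, B, G, J, Q}. Minimal: {Q}⁺ = {Q}; {A}⁺ = {A, G, J} — none reach the full schema.
{G, Q}⁺: GQ→A adds A; AGQ→B adds B; A→GJ adds J → {A, B, G, J, Q}. Minimal: {Q}⁺ = {Q}; {G}⁺ = {G} — none reach the full schema.

{A, Q}, {G, Q}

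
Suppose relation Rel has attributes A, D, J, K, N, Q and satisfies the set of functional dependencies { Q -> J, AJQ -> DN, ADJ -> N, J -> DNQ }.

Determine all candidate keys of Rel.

{A, J, K}⁺: J→DNQ adds D, N, Q → {A, D, J, K, N, Q}. Minimal: {J, K}⁺ = {D, J, K, N, Q}; {A, K}⁺ = {A, K}; {A, J}⁺ = {A, D, J, N, Q} — none reach the full schema.
{A, K, Q}⁺: Q→J adds J; AJQ→DN adds D, N → {A, D, J, K, N, Q}. Minimal: {K, Q}⁺ = {D, J, K, N, Q}; {A, Q}⁺ = {A, D, J, N, Q}; {A, K}⁺ = {A, K} — none reach the full schema.

{A, J, K}, {A, K, Q}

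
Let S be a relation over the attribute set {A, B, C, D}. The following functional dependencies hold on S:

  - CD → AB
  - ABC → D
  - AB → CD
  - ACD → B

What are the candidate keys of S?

{A, B}, {C, D}

{A, B}⁺: AB→CD adds C, D → {A, B, C, D}.
{C, D}⁺: CD→AB adds A, B → {A, B, C, D}.
Any other superkey contains one of these as a subset, so there are no further candidate keys.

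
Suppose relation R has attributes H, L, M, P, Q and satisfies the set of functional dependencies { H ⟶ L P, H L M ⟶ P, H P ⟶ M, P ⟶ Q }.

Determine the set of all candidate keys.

{H}

{H}⁺: H→LP adds L, P; HP→M adds M; P→Q adds Q → {H, L, M, P, Q}.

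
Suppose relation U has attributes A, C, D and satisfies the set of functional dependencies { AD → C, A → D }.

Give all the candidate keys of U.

Attribute A never appears on the right-hand side of any dependency, so A must belong to every candidate key.
{A}⁺ = {A, C, D}, which is all of the schema, so {A} is the only candidate key.

A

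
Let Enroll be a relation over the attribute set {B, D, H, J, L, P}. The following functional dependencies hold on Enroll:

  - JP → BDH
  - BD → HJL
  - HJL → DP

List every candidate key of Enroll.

{B, D}⁺: BD→HJL adds H, J, L; HJL→DP adds P → {B, D, H, J, L, P}.
{J, P}⁺: JP→BDH adds B, D, H; BD→HJL adds L → {B, D, H, J, L, P}.
{H, J, L}⁺: HJL→DP adds D, P; JP→BDH adds B → {B, D, H, J, L, P}.

(B, D); (J, P); (H, J, L)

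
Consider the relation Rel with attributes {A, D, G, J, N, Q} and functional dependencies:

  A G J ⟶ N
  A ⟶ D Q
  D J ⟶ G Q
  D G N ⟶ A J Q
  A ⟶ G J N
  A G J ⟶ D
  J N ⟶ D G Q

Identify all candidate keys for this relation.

{A}, {J, N}, {D, G, N}

{A}⁺: A→DQ adds D, Q; A→GJN adds G, J, N → {A, D, G, J, N, Q}.
{J, N}⁺: JN→DGQ adds D, G, Q; DGN→AJQ adds A → {A, D, G, J, N, Q}.
{D, G, N}⁺: DGN→AJQ adds A, J, Q → {A, D, G, J, N, Q}.
Any other superkey contains one of these as a subset, so there are no further candidate keys.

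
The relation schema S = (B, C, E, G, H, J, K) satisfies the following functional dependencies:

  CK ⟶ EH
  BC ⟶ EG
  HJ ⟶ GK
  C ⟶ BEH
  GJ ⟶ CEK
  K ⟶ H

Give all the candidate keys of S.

{C, J}, {G, J}, {H, J}, {J, K}

Attribute J never appears on the right-hand side of any dependency, so J must belong to every candidate key.
{J}⁺ = {J}, which is not all of the schema, so we must add further attributes.
{C, J}⁺: C→BEH adds B, E, H; BC→EG adds G; HJ→GK adds K → {B, C, E, G, H, J, K}. Minimal: {J}⁺ = {J}; {C}⁺ = {B, C, E, G, H} — none reach the full schema.
{G, J}⁺: GJ→CEK adds C, E, K; K→H adds H; C→BEH adds B → {B, C, E, G, H, J, K}. Minimal: {J}⁺ = {J}; {G}⁺ = {G} — none reach the full schema.
{H, J}⁺: HJ→GK adds G, K; GJ→CEK adds C, E; C→BEH adds B → {B, C, E, G, H, J, K}. Minimal: {J}⁺ = {J}; {H}⁺ = {H} — none reach the full schema.
{J, K}⁺: K→H adds H; HJ→GK adds G; GJ→CEK adds C, E; C→BEH adds B → {B, C, E, G, H, J, K}. Minimal: {K}⁺ = {H, K}; {J}⁺ = {J} — none reach the full schema.
Any other superkey contains one of these as a subset, so there are no further candidate keys.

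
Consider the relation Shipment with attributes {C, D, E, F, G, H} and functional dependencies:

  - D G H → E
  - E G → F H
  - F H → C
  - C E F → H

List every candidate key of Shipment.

{D, E, G}; {D, G, H}

Attributes D, G never appear on any right-hand side, so every candidate key must contain {D, G}.
{D, G}⁺ = {D, G}, which is not all of the schema, so we must add further attributes.
{D, E, G}⁺: EG→FH adds F, H; FH→C adds C → {C, D, E, F, G, H}. Minimal: {E, G}⁺ = {C, E, F, G, H}; {D, G}⁺ = {D, G}; {D, E}⁺ = {D, E} — none reach the full schema.
{D, G, H}⁺: DGH→E adds E; EG→FH adds F; FH→C adds C → {C, D, E, F, G, H}. Minimal: {G, H}⁺ = {G, H}; {D, H}⁺ = {D, H}; {D, G}⁺ = {D, G} — none reach the full schema.
Any other superkey contains one of these as a subset, so there are no further candidate keys.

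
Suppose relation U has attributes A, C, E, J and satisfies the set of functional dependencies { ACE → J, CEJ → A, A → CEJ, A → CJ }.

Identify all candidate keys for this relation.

(A), (C, E, J)

{A}⁺: A→CEJ adds C, E, J → {A, C, E, J}.
{C, E, J}⁺: CEJ→A adds A → {A, C, E, J}. Minimal: {E, J}⁺ = {E, J}; {C, J}⁺ = {C, J}; {C, E}⁺ = {C, E} — none reach the full schema.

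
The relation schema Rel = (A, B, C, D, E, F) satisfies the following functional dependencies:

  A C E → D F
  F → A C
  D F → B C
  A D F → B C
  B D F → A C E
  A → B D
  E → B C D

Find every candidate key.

(F), (A, E)

{F}⁺: F→AC adds A, C; A→BD adds B, D; BDF→ACE adds E → {A, B, C, D, E, F}.
{A, E}⁺: A→BD adds B, D; E→BCD adds C; ACE→DF adds F → {A, B, C, D, E, F}.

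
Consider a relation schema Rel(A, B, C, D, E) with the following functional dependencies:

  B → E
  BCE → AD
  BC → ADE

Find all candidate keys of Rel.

Attributes B, C never appear on any right-hand side, so every candidate key must contain {B, C}.
{B, C}⁺ = {A, B, C, D, E}, which is all of the schema, so {B, C} is the only candidate key.

BC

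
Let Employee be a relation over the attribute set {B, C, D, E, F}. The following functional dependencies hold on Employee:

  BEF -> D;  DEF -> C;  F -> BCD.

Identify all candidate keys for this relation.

{E, F}

{E, F}⁺: F→BCD adds B, C, D → {B, C, D, E, F}.
No other minimal superkey exists.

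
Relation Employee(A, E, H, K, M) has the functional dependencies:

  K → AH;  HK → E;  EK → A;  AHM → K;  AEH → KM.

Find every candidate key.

{K}; {A, E, H}; {A, H, M}

{K}⁺: K→AH adds A, H; HK→E adds E; AEH→KM adds M → {A, E, H, K, M}.
{A, E, H}⁺: AEH→KM adds K, M → {A, E, H, K, M}.
{A, H, M}⁺: AHM→K adds K; HK→E adds E → {A, E, H, K, M}.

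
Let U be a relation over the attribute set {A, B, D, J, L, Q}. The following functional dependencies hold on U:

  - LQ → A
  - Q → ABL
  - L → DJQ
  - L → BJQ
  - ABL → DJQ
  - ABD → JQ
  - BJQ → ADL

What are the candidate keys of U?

(L); (Q); (A, B, D)

{L}⁺: L→DJQ adds D, J, Q; L→BJQ adds B; BJQ→ADL adds A → {A, B, D, J, L, Q}.
{Q}⁺: Q→ABL adds A, B, L; L→DJQ adds D, J → {A, B, D, J, L, Q}.
{A, B, D}⁺: ABD→JQ adds J, Q; BJQ→ADL adds L → {A, B, D, J, L, Q}. Minimal: {B, D}⁺ = {B, D}; {A, D}⁺ = {A, D}; {A, B}⁺ = {A, B} — none reach the full schema.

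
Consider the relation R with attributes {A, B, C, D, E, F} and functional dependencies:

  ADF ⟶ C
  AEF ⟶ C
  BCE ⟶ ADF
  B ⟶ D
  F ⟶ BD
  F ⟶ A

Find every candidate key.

Attribute E never appears on the right-hand side of any dependency, so E must belong to every candidate key.
{E}⁺ = {E}, which is not all of the schema, so we must add further attributes.
{E, F}⁺: F→BD adds B, D; F→A adds A; ADF→C adds C → {A, B, C, D, E, F}.
{B, C, E}⁺: BCE→ADF adds A, D, F → {A, B, C, D, E, F}.
Any other superkey contains one of these as a subset, so there are no further candidate keys.

{E, F}, {B, C, E}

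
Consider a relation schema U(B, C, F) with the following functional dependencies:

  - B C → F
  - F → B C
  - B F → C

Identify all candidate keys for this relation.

{F}⁺: F→BC adds B, C → {B, C, F}.
{B, C}⁺: BC→F adds F → {B, C, F}.

(F), (B, C)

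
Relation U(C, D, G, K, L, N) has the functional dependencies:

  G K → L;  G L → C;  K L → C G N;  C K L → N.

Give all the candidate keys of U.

Attributes D, K never appear on any right-hand side, so every candidate key must contain {D, K}.
{D, K}⁺ = {D, K}, which is not all of the schema, so we must add further attributes.
{D, G, K}⁺: GK→L adds L; GL→C adds C; KL→CGN adds N → {C, D, G, K, L, N}. Minimal: {G, K}⁺ = {C, G, K, L, N}; {D, K}⁺ = {D, K}; {D, G}⁺ = {D, G} — none reach the full schema.
{D, K, L}⁺: KL→CGN adds C, G, N → {C, D, G, K, L, N}. Minimal: {K, L}⁺ = {C, G, K, L, N}; {D, L}⁺ = {D, L}; {D, K}⁺ = {D, K} — none reach the full schema.

DGK; DKL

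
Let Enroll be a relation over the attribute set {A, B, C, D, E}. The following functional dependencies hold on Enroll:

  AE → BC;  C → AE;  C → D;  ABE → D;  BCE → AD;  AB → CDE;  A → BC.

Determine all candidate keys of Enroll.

{A}⁺: A→BC adds B, C; C→AE adds E; C→D adds D → {A, B, C, D, E}.
{C}⁺: C→AE adds A, E; C→D adds D; A→BC adds B → {A, B, C, D, E}.
Any other superkey contains one of these as a subset, so there are no further candidate keys.

A, C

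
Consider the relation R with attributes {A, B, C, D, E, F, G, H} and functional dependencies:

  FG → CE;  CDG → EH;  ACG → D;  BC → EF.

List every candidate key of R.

Attributes A, B, G never appear on any right-hand side, so every candidate key must contain {A, B, G}.
{A, B, G}⁺ = {A, B, G}, which is not all of the schema, so we must add further attributes.
{A, B, C, G}⁺: ACG→D adds D; BC→EF adds E, F; CDG→EH adds H → {A, B, C, D, E, F, G, H}. Minimal: {B, C, G}⁺ = {B, C, E, F, G}; {A, C, G}⁺ = {A, C, D, E, G, H}; {A, B, G}⁺ = {A, B, G}; … — none reach the full schema.
{A, B, F, G}⁺: FG→CE adds C, E; ACG→D adds D; CDG→EH adds H → {A, B, C, D, E, F, G, H}. Minimal: {B, F, G}⁺ = {B, C, E, F, G}; {A, F, G}⁺ = {A, C, D, E, F, G, H}; {A, B, G}⁺ = {A, B, G}; … — none reach the full schema.
Any other superkey contains one of these as a subset, so there are no further candidate keys.

{A, B, C, G}; {A, B, F, G}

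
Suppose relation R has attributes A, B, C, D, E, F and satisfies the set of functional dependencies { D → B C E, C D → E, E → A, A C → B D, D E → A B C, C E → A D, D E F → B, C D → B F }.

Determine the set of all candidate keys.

(D), (A, C), (C, E)

{D}⁺: D→BCE adds B, C, E; E→A adds A; CD→BF adds F → {A, B, C, D, E, F}.
{A, C}⁺: AC→BD adds B, D; CD→BF adds F; D→BCE adds E → {A, B, C, D, E, F}. Minimal: {C}⁺ = {C}; {A}⁺ = {A} — none reach the full schema.
{C, E}⁺: E→A adds A; AC→BD adds B, D; CD→BF adds F → {A, B, C, D, E, F}. Minimal: {E}⁺ = {A, E}; {C}⁺ = {C} — none reach the full schema.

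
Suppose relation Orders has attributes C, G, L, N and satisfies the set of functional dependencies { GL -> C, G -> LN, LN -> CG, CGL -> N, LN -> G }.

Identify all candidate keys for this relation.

{G}⁺: G→LN adds L, N; LN→CG adds C → {C, G, L, N}.
{L, N}⁺: LN→CG adds C, G → {C, G, L, N}. Minimal: {N}⁺ = {N}; {L}⁺ = {L} — none reach the full schema.

{G}, {L, N}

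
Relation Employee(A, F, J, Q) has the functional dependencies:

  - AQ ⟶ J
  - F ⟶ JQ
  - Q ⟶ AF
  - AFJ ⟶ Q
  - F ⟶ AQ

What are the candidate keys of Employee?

{F}⁺: F→JQ adds J, Q; Q→AF adds A → {A, F, J, Q}.
{Q}⁺: Q→AF adds A, F; AQ→J adds J → {A, F, J, Q}.

{F}; {Q}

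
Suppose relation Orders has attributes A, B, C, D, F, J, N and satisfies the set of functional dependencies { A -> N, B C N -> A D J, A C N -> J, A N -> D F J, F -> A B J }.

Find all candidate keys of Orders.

Attribute C never appears on the right-hand side of any dependency, so C must belong to every candidate key.
{C}⁺ = {C}, which is not all of the schema, so we must add further attributes.
{A, C}⁺: A→N adds N; ACN→J adds J; AN→DFJ adds D, F; F→ABJ adds B → {A, B, C, D, F, J, N}. Minimal: {C}⁺ = {C}; {A}⁺ = {A, B, D, F, J, N} — none reach the full schema.
{C, F}⁺: F→ABJ adds A, B, J; A→N adds N; BCN→ADJ adds D → {A, B, C, D, F, J, N}. Minimal: {F}⁺ = {A, B, D, F, J, N}; {C}⁺ = {C} — none reach the full schema.
{B, C, N}⁺: BCN→ADJ adds A, D, J; AN→DFJ adds F → {A, B, C, D, F, J, N}. Minimal: {C, N}⁺ = {C, N}; {B, N}⁺ = {B, N}; {B, C}⁺ = {B, C} — none reach the full schema.

AC, CF, BCN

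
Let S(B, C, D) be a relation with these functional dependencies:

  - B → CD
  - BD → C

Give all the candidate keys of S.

{B}⁺: B→CD adds C, D → {B, C, D}.
No other minimal superkey exists.

B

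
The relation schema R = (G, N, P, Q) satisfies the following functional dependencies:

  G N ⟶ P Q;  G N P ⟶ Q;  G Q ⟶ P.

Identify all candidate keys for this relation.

Attributes G, N never appear on any right-hand side, so every candidate key must contain {G, N}.
{G, N}⁺ = {G, N, P, Q}, which is all of the schema, so {G, N} is the only candidate key.

{G, N}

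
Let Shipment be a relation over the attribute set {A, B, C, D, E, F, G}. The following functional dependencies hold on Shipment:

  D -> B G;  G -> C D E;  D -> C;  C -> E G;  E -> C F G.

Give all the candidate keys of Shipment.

Attribute A never appears on the right-hand side of any dependency, so A must belong to every candidate key.
{A}⁺ = {A}, which is not all of the schema, so we must add further attributes.
{A, C}⁺: C→EG adds E, G; E→CFG adds F; G→CDE adds D; D→BG adds B → {A, B, C, D, E, F, G}.
{A, D}⁺: D→BG adds B, G; G→CDE adds C, E; E→CFG adds F → {A, B, C, D, E, F, G}.
{A, E}⁺: E→CFG adds C, F, G; G→CDE adds D; D→BG adds B → {A, B, C, D, E, F, G}.
{A, G}⁺: G→CDE adds C, D, E; E→CFG adds F; D→BG adds B → {A, B, C, D, E, F, G}.
Any other superkey contains one of these as a subset, so there are no further candidate keys.

AC, AD, AE, AG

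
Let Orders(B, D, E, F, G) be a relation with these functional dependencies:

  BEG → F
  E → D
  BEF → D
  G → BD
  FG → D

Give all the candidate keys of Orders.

Attributes E, G never appear on any right-hand side, so every candidate key must contain {E, G}.
{E, G}⁺ = {B, D, E, F, G}, which is all of the schema, so {E, G} is the only candidate key.

{E, G}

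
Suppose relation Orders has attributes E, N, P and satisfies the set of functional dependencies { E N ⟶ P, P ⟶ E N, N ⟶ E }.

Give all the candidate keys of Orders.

{N}⁺: N→E adds E; EN→P adds P → {E, N, P}.
{P}⁺: P→EN adds E, N → {E, N, P}.
Any other superkey contains one of these as a subset, so there are no further candidate keys.

{N}; {P}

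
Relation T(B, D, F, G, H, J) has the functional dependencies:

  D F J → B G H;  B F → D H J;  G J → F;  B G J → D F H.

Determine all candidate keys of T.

{B, F}, {B, G, J}, {D, F, J}, {D, G, J}

{B, F}⁺: BF→DHJ adds D, H, J; DFJ→BGH adds G → {B, D, F, G, H, J}.
{B, G, J}⁺: GJ→F adds F; BGJ→DFH adds D, H → {B, D, F, G, H, J}.
{D, F, J}⁺: DFJ→BGH adds B, G, H → {B, D, F, G, H, J}.
{D, G, J}⁺: GJ→F adds F; DFJ→BGH adds B, H → {B, D, F, G, H, J}.
Any other superkey contains one of these as a subset, so there are no further candidate keys.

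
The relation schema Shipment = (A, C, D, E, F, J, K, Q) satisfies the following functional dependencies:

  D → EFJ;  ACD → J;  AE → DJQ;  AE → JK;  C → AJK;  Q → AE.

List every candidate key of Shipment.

{C, D}, {C, E}, {C, Q}

Attribute C never appears on the right-hand side of any dependency, so C must belong to every candidate key.
{C}⁺ = {A, C, J, K}, which is not all of the schema, so we must add further attributes.
{C, D}⁺: D→EFJ adds E, F, J; C→AJK adds A, K; AE→DJQ adds Q → {A, C, D, E, F, J, K, Q}. Minimal: {D}⁺ = {D, E, F, J}; {C}⁺ = {A, C, J, K} — none reach the full schema.
{C, E}⁺: C→AJK adds A, J, K; AE→DJQ adds D, Q; D→EFJ adds F → {A, C, D, E, F, J, K, Q}. Minimal: {E}⁺ = {E}; {C}⁺ = {A, C, J, K} — none reach the full schema.
{C, Q}⁺: C→AJK adds A, J, K; Q→AE adds E; AE→DJQ adds D; D→EFJ adds F → {A, C, D, E, F, J, K, Q}. Minimal: {Q}⁺ = {A, D, E, F, J, K, Q}; {C}⁺ = {A, C, J, K} — none reach the full schema.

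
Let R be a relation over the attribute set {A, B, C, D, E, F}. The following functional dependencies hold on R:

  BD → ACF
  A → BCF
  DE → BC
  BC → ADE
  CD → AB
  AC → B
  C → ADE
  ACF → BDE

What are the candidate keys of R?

A, C, BD, DE

{A}⁺: A→BCF adds B, C, F; BC→ADE adds D, E → {A, B, C, D, E, F}.
{C}⁺: C→ADE adds A, D, E; A→BCF adds B, F → {A, B, C, D, E, F}.
{B, D}⁺: BD→ACF adds A, C, F; BC→ADE adds E → {A, B, C, D, E, F}. Minimal: {D}⁺ = {D}; {B}⁺ = {B} — none reach the full schema.
{D, E}⁺: DE→BC adds B, C; BC→ADE adds A; BD→ACF adds F → {A, B, C, D, E, F}. Minimal: {E}⁺ = {E}; {D}⁺ = {D} — none reach the full schema.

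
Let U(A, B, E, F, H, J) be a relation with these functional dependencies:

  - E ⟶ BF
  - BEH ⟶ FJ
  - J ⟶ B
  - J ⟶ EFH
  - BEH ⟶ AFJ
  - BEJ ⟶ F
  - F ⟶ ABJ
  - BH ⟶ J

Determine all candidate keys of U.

{E}⁺: E→BF adds B, F; F→ABJ adds A, J; J→EFH adds H → {A, B, E, F, H, J}.
{F}⁺: F→ABJ adds A, B, J; J→EFH adds E, H → {A, B, E, F, H, J}.
{J}⁺: J→B adds B; J→EFH adds E, F, H; BEH→AFJ adds A → {A, B, E, F, H, J}.
{B, H}⁺: BH→J adds J; J→EFH adds E, F; BEH→AFJ adds A → {A, B, E, F, H, J}. Minimal: {H}⁺ = {H}; {B}⁺ = {B} — none reach the full schema.
Any other superkey contains one of these as a subset, so there are no further candidate keys.

E, F, J, BH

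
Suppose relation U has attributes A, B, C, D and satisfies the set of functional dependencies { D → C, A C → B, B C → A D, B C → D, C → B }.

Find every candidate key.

{C}⁺: C→B adds B; BC→AD adds A, D → {A, B, C, D}.
{D}⁺: D→C adds C; C→B adds B; BC→AD adds A → {A, B, C, D}.
Any other superkey contains one of these as a subset, so there are no further candidate keys.

{C}; {D}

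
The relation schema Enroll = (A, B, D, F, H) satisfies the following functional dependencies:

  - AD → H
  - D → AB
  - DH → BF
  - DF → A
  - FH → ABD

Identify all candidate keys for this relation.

(D); (F, H)

{D}⁺: D→AB adds A, B; AD→H adds H; DH→BF adds F → {A, B, D, F, H}.
{F, H}⁺: FH→ABD adds A, B, D → {A, B, D, F, H}. Minimal: {H}⁺ = {H}; {F}⁺ = {F} — none reach the full schema.
Any other superkey contains one of these as a subset, so there are no further candidate keys.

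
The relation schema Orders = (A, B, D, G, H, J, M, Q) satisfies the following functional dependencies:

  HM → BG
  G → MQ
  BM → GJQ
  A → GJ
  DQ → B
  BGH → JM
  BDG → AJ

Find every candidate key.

Attributes D, H never appear on any right-hand side, so every candidate key must contain {D, H}.
{D, H}⁺ = {D, H}, which is not all of the schema, so we must add further attributes.
{A, D, H}⁺: A→GJ adds G, J; G→MQ adds M, Q; DQ→B adds B → {A, B, D, G, H, J, M, Q}. Minimal: {D, H}⁺ = {D, H}; {A, H}⁺ = {A, B, G, H, J, M, Q}; {A, D}⁺ = {A, B, D, G, J, M, Q} — none reach the full schema.
{D, G, H}⁺: G→MQ adds M, Q; DQ→B adds B; BGH→JM adds J; BDG→AJ adds A → {A, B, D, G, H, J, M, Q}. Minimal: {G, H}⁺ = {B, G, H, J, M, Q}; {D, H}⁺ = {D, H}; {D, G}⁺ = {A, B, D, G, J, M, Q} — none reach the full schema.
{D, H, M}⁺: HM→BG adds B, G; G→MQ adds Q; BM→GJQ adds J; BDG→AJ adds A → {A, B, D, G, H, J, M, Q}. Minimal: {H, M}⁺ = {B, G, H, J, M, Q}; {D, M}⁺ = {D, M}; {D, H}⁺ = {D, H} — none reach the full schema.

{A, D, H}; {D, G, H}; {D, H, M}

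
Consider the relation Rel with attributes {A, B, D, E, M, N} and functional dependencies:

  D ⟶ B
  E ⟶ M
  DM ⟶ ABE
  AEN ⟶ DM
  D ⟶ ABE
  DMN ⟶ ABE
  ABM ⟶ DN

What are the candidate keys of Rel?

{D}⁺: D→B adds B; D→ABE adds A, E; E→M adds M; ABM→DN adds N → {A, B, D, E, M, N}.
{A, B, E}⁺: E→M adds M; ABM→DN adds D, N → {A, B, D, E, M, N}. Minimal: {B, E}⁺ = {B, E, M}; {A, E}⁺ = {A, E, M}; {A, B}⁺ = {A, B} — none reach the full schema.
{A, B, M}⁺: ABM→DN adds D, N; DM→ABE adds E → {A, B, D, E, M, N}. Minimal: {B, M}⁺ = {B, M}; {A, M}⁺ = {A, M}; {A, B}⁺ = {A, B} — none reach the full schema.
{A, E, N}⁺: E→M adds M; AEN→DM adds D; D→ABE adds B → {A, B, D, E, M, N}. Minimal: {E, N}⁺ = {E, M, N}; {A, N}⁺ = {A, N}; {A, E}⁺ = {A, E, M} — none reach the full schema.
Any other superkey contains one of these as a subset, so there are no further candidate keys.

{D}, {A, B, E}, {A, B, M}, {A, E, N}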